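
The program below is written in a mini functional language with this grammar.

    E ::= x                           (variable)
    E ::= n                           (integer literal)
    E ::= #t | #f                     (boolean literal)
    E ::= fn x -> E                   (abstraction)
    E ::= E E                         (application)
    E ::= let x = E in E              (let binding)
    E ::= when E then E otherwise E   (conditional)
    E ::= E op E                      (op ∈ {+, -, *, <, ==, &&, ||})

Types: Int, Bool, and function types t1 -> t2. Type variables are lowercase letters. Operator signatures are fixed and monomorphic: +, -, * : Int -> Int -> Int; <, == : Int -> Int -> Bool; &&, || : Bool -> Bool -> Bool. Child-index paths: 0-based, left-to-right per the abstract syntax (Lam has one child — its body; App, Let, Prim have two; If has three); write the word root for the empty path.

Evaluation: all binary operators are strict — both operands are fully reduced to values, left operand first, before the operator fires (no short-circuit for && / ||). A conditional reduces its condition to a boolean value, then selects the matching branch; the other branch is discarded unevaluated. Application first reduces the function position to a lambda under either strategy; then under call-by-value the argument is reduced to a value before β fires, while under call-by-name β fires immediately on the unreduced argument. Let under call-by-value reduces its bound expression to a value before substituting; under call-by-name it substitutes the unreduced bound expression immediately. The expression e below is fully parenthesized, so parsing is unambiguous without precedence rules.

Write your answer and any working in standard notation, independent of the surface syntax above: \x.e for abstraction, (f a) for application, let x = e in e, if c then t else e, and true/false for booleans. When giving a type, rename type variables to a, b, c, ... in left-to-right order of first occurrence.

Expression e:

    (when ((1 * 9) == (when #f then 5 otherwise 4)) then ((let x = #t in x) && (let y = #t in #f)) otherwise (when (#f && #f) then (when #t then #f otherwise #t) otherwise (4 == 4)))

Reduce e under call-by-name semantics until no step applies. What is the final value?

Answer: true

Trace:
step 0: (if ((1 * 9) == (if false then 5 else 4)) then ((let x = true in x) && (let y = true in false)) else (if (false && false) then (if true then false else true) else (4 == 4)))
step 1: [delta@0.0] (if (9 == (if false then 5 else 4)) then ((let x = true in x) && (let y = true in false)) else (if (false && false) then (if true then false else true) else (4 == 4)))
step 2: [if@0.1] (if (9 == 4) then ((let x = true in x) && (let y = true in false)) else (if (false && false) then (if true then false else true) else (4 == 4)))
step 3: [delta@0] (if false then ((let x = true in x) && (let y = true in false)) else (if (false && false) then (if true then false else true) else (4 == 4)))
step 4: [if@root] (if (false && false) then (if true then false else true) else (4 == 4))
step 5: [delta@0] (if false then (if true then false else true) else (4 == 4))
step 6: [if@root] (4 == 4)
step 7: [delta@root] true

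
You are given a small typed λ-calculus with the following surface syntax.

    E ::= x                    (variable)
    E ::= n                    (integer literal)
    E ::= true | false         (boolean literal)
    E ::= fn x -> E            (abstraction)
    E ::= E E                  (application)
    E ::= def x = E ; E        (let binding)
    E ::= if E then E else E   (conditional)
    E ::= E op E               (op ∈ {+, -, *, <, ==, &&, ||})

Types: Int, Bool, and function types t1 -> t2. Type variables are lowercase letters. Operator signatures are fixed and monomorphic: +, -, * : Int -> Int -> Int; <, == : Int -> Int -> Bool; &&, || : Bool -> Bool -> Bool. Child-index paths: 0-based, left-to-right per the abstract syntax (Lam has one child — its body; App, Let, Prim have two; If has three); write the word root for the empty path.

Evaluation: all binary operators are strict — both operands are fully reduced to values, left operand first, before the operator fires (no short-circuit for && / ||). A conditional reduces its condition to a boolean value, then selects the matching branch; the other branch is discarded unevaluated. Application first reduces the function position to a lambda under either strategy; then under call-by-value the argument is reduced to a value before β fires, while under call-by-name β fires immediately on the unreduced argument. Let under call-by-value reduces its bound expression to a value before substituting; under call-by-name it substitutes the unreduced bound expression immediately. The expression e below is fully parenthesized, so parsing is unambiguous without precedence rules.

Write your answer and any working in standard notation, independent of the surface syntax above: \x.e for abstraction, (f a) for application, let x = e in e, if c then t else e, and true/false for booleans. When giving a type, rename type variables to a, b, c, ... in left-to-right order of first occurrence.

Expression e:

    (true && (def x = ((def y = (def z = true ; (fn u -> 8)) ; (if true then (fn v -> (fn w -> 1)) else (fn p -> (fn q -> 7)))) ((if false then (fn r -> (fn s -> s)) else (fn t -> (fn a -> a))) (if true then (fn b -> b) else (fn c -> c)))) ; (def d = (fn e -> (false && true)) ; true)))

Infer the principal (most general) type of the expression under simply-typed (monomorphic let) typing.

Derivation:
  unify Bool ~ Bool
let z : Bool
\u._ : a -> Int
let y : a -> Int
  unify Bool ~ Bool
\w._ : c -> Int
\v._ : b -> c -> Int
\q._ : e -> Int
\p._ : d -> e -> Int
  unify b -> c -> Int ~ d -> e -> Int
  unify b ~ d
  unify c -> Int ~ e -> Int
  unify c ~ e
  unify Int ~ Int
  unify Bool ~ Bool
s : g
\s._ : g -> g
\r._ : f -> g -> g
a : i
\a._ : i -> i
\t._ : h -> i -> i
  unify f -> g -> g ~ h -> i -> i
  unify f ~ h
  unify g -> g ~ i -> i
  unify g ~ i
  unify i ~ i
  unify Bool ~ Bool
b : j
\b._ : j -> j
c : k
\c._ : k -> k
  unify j -> j ~ k -> k
  unify j ~ k
  unify k ~ k
  unify h -> i -> i ~ (k -> k) -> l
  unify h ~ k -> k
  unify i -> i ~ l
_ _ : i -> i
  unify d -> e -> Int ~ (i -> i) -> m
  unify d ~ i -> i
  unify e -> Int ~ m
_ _ : e -> Int
let x : e -> Int
  unify Bool ~ Bool
  unify Bool ~ Bool
\e._ : n -> Bool
let d : n -> Bool
  unify Bool ~ Bool

Answer: Bool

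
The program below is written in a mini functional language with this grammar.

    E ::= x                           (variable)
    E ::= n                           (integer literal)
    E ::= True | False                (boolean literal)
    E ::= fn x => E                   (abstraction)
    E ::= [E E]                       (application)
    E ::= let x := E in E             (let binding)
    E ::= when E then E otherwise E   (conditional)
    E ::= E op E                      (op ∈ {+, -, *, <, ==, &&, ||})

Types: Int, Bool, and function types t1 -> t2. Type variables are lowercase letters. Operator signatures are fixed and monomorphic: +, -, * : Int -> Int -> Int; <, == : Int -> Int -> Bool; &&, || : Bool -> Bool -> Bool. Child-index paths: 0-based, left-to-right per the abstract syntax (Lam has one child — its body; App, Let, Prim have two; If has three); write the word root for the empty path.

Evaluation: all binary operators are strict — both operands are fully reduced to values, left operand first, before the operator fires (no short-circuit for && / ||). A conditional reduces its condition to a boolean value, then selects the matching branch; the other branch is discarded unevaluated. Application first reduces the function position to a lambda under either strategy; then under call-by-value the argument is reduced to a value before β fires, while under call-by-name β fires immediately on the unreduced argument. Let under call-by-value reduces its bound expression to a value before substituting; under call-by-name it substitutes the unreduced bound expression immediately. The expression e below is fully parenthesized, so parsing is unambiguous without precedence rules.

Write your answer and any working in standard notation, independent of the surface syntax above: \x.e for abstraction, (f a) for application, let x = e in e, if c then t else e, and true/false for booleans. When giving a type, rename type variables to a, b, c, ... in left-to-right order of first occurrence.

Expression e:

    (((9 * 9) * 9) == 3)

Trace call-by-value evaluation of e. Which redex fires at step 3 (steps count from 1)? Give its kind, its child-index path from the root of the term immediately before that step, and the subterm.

Answer: delta at root : (729 == 3)

Trace:
step 0: (((9 * 9) * 9) == 3)
step 1: [delta@0.0] ((81 * 9) == 3)
step 2: [delta@0] (729 == 3)
step 3: [delta@root] false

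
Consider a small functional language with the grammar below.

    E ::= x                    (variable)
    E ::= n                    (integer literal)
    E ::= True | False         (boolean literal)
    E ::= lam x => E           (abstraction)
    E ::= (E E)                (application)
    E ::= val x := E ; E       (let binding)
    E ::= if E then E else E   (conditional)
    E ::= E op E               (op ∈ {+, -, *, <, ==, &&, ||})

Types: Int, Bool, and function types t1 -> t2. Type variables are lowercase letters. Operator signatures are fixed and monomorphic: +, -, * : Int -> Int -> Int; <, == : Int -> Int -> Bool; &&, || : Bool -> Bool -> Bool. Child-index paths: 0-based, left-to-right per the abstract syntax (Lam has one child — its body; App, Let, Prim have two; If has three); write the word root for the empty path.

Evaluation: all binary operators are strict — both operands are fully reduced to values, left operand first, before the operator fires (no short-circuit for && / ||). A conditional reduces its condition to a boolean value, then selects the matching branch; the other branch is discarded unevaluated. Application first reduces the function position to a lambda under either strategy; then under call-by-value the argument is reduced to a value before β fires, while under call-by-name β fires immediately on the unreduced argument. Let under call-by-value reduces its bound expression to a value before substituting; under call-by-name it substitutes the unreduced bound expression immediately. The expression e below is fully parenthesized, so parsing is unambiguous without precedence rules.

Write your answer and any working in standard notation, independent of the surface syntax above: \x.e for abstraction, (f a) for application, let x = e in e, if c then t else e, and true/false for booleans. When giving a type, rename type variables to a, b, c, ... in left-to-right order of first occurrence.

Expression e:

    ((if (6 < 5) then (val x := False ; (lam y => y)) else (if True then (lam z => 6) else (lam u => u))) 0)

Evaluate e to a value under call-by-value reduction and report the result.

Derivation:
step 0: ((if (6 < 5) then (let x = false in (\y.y)) else (if true then (\z.6) else (\u.u))) 0)
step 1: [delta@0.0] ((if false then (let x = false in (\y.y)) else (if true then (\z.6) else (\u.u))) 0)
step 2: [if@0] ((if true then (\z.6) else (\u.u)) 0)
step 3: [if@0] ((\z.6) 0)
step 4: [beta@root] 6

Answer: 6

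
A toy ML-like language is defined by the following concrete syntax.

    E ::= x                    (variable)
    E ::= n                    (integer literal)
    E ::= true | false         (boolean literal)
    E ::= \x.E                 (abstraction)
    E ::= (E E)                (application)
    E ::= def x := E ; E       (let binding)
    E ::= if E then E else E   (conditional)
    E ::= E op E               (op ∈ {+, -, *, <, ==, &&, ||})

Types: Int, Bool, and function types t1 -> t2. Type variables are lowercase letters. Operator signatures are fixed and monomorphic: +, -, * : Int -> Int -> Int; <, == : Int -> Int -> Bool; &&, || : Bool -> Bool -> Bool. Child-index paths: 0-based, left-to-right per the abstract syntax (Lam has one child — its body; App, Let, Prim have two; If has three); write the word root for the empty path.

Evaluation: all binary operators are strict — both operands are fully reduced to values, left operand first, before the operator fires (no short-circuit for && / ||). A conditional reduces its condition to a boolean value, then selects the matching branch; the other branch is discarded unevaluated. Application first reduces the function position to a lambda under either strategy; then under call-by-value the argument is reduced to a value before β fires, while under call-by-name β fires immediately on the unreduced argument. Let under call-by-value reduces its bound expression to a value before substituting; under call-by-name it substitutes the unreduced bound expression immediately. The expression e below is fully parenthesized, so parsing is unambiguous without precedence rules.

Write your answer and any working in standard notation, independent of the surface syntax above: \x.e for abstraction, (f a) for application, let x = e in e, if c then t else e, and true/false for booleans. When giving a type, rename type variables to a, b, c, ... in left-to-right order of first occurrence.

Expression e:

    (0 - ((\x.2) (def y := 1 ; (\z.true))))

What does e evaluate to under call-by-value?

Answer: -2

Working:
step 0: (0 - ((\x.2) (let y = 1 in (\z.true))))
step 1: [let@1.1] (0 - ((\x.2) (\z.true)))
step 2: [beta@1] (0 - 2)
step 3: [delta@root] -2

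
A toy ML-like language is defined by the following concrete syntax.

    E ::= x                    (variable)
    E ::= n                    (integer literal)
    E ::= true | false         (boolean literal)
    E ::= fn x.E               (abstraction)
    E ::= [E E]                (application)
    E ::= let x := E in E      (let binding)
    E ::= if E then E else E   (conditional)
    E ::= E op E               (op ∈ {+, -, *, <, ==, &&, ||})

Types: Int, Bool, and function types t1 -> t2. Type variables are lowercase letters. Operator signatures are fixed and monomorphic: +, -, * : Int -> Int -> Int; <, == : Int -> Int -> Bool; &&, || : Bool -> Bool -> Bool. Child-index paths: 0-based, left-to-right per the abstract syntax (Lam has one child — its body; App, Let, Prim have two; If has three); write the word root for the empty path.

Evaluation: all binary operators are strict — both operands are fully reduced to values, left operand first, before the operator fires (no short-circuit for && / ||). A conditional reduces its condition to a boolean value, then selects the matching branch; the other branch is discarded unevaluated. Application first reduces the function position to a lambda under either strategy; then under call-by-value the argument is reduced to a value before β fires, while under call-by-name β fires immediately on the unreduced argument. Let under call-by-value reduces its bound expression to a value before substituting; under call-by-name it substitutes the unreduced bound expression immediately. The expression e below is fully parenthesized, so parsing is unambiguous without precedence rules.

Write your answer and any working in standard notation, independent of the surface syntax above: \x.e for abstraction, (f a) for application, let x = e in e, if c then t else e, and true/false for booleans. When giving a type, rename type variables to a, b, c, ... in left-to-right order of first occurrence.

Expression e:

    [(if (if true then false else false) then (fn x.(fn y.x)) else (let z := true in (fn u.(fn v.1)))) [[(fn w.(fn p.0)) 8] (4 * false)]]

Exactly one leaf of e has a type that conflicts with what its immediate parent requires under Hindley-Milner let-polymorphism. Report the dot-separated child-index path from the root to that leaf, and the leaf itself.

Trace:
  unify Bool ~ Bool
  unify Bool ~ Bool
  unify Bool ~ Bool
x : a
\y._ : b -> a
\x._ : a -> b -> a
let z : Bool
\v._ : d -> Int
\u._ : c -> d -> Int
  unify a -> b -> a ~ c -> d -> Int
  unify a ~ c
  unify b -> c ~ d -> Int
  unify b ~ d
  unify c ~ Int
\p._ : f -> Int
\w._ : e -> f -> Int
  unify e -> f -> Int ~ Int -> g
  unify e ~ Int
  unify f -> Int ~ g
_ _ : f -> Int
  unify Int ~ Int
  unify Bool ~ Int
  FAIL: mismatch Bool ~ Int

Answer: 1.1.1 : false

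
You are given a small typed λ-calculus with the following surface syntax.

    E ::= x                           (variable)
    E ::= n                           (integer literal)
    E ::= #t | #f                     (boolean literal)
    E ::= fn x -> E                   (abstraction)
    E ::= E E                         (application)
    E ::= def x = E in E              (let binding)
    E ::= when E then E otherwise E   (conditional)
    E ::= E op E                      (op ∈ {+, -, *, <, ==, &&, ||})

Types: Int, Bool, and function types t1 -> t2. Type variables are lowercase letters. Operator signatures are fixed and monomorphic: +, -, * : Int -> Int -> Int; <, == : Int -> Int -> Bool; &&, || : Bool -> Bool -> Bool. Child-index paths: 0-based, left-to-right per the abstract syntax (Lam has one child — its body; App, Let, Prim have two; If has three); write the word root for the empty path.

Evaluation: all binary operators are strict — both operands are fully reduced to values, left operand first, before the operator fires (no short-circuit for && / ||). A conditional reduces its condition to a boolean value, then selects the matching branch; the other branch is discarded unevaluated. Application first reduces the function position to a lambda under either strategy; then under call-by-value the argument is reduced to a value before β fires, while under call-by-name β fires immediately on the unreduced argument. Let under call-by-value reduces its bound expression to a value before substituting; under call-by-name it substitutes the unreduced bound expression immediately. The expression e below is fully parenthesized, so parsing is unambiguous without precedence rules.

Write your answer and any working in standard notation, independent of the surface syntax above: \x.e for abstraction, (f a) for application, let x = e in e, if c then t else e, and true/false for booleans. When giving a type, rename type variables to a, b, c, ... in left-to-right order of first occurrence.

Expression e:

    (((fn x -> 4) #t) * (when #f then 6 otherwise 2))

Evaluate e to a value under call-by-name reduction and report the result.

Trace:
step 0: (((\x.4) true) * (if false then 6 else 2))
step 1: [beta@0] (4 * (if false then 6 else 2))
step 2: [if@1] (4 * 2)
step 3: [delta@root] 8

Answer: 8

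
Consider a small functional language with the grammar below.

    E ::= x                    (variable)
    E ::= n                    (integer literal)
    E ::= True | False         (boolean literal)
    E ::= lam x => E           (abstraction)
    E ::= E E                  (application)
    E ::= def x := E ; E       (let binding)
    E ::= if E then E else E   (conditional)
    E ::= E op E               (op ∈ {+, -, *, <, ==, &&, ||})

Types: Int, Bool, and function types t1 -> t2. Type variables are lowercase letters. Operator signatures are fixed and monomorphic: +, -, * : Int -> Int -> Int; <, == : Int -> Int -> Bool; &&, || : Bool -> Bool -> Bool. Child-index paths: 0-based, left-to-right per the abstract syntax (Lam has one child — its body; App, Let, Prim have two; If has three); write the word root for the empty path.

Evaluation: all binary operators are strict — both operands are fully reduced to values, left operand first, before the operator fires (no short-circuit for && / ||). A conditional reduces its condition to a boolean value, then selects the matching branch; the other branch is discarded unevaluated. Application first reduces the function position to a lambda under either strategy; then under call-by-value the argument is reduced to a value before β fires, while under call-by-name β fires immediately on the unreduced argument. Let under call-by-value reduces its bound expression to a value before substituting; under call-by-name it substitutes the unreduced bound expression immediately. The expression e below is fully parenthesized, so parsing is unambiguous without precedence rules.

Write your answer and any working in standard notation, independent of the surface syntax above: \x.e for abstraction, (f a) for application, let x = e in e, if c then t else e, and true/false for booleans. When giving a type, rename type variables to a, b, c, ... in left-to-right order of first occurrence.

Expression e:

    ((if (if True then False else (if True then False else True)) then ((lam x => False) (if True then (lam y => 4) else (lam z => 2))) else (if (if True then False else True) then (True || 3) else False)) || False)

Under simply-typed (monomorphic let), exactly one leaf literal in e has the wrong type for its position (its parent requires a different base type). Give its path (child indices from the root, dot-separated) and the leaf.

Derivation:
  unify Bool ~ Bool
  unify Bool ~ Bool
  unify Bool ~ Bool
  unify Bool ~ Bool
  unify Bool ~ Bool
\x._ : a -> Bool
  unify Bool ~ Bool
\y._ : b -> Int
\z._ : c -> Int
  unify b -> Int ~ c -> Int
  unify b ~ c
  unify Int ~ Int
  unify a -> Bool ~ (c -> Int) -> d
  unify a ~ c -> Int
  unify Bool ~ d
_ _ : Bool
  unify Bool ~ Bool
  unify Bool ~ Bool
  unify Bool ~ Bool
  unify Bool ~ Bool
  unify Int ~ Bool
  FAIL: mismatch Int ~ Bool

Answer: 0.2.1.1 : 3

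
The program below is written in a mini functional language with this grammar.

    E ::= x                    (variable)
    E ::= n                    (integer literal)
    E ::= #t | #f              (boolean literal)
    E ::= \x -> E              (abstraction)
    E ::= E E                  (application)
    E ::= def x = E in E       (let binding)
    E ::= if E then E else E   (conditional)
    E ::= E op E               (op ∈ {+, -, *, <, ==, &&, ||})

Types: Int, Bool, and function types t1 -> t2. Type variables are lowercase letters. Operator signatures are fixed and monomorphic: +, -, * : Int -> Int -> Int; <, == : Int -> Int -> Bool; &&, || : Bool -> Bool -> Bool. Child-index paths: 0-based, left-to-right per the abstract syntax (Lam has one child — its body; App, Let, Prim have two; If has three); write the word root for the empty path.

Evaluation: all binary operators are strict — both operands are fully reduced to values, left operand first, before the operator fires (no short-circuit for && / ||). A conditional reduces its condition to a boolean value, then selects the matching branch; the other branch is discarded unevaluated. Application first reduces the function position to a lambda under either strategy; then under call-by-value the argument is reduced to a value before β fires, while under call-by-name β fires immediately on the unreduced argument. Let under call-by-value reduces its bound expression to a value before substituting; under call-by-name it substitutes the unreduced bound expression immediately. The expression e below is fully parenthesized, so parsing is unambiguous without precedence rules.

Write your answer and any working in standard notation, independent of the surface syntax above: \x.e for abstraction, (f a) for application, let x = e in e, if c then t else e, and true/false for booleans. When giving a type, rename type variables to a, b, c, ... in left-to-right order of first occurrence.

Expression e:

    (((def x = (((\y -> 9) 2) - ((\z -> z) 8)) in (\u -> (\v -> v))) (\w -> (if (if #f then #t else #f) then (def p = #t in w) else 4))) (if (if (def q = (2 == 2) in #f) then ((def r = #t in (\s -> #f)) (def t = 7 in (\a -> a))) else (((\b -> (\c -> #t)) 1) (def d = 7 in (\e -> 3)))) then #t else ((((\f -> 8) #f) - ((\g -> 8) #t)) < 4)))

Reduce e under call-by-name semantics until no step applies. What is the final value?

Working:
step 0: (((let x = (((\y.9) 2) - ((\z.z) 8)) in (\u.(\v.v))) (\w.(if (if false then true else false) then (let p = true in w) else 4))) (if (if (let q = (2 == 2) in false) then ((let r = true in (\s.false)) (let t = 7 in (\a.a))) else (((\b.(\c.true)) 1) (let d = 7 in (\e.3)))) then true else ((((\f.8) false) - ((\g.8) true)) < 4)))
step 1: [let@0.0] (((\u.(\v.v)) (\w.(if (if false then true else false) then (let p = true in w) else 4))) (if (if (let q = (2 == 2) in false) then ((let r = true in (\s.false)) (let t = 7 in (\a.a))) else (((\b.(\c.true)) 1) (let d = 7 in (\e.3)))) then true else ((((\f.8) false) - ((\g.8) true)) < 4)))
step 2: [beta@0] ((\v.v) (if (if (let q = (2 == 2) in false) then ((let r = true in (\s.false)) (let t = 7 in (\a.a))) else (((\b.(\c.true)) 1) (let d = 7 in (\e.3)))) then true else ((((\f.8) false) - ((\g.8) true)) < 4)))
step 3: [beta@root] (if (if (let q = (2 == 2) in false) then ((let r = true in (\s.false)) (let t = 7 in (\a.a))) else (((\b.(\c.true)) 1) (let d = 7 in (\e.3)))) then true else ((((\f.8) false) - ((\g.8) true)) < 4))
step 4: [let@0.0] (if (if false then ((let r = true in (\s.false)) (let t = 7 in (\a.a))) else (((\b.(\c.true)) 1) (let d = 7 in (\e.3)))) then true else ((((\f.8) false) - ((\g.8) true)) < 4))
step 5: [if@0] (if (((\b.(\c.true)) 1) (let d = 7 in (\e.3))) then true else ((((\f.8) false) - ((\g.8) true)) < 4))
step 6: [beta@0.0] (if ((\c.true) (let d = 7 in (\e.3))) then true else ((((\f.8) false) - ((\g.8) true)) < 4))
step 7: [beta@0] (if true then true else ((((\f.8) false) - ((\g.8) true)) < 4))
step 8: [if@root] true

Answer: true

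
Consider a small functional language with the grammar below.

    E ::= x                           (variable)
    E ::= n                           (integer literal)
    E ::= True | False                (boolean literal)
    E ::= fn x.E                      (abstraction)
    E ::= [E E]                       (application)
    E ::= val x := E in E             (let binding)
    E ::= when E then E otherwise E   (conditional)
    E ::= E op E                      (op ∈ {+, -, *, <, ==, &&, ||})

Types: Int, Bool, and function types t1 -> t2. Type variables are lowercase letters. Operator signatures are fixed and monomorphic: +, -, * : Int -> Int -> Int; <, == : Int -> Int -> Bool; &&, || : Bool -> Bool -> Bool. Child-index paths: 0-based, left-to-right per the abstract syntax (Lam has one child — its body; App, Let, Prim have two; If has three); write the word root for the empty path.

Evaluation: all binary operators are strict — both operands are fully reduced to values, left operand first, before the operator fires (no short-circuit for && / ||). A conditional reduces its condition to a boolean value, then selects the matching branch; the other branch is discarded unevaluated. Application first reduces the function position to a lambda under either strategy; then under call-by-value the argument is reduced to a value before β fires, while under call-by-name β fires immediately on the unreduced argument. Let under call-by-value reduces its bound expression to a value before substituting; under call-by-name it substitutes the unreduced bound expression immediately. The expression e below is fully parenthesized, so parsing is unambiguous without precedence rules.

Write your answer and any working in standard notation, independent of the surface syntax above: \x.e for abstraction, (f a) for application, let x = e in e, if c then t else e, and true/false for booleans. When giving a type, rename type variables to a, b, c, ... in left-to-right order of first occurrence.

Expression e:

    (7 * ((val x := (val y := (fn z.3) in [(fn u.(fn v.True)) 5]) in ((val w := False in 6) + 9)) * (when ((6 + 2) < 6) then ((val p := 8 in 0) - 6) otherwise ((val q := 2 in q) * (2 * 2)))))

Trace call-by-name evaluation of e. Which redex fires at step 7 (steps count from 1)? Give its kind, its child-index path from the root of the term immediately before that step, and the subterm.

Working:
step 0: (7 * ((let x = (let y = (\z.3) in ((\u.(\v.true)) 5)) in ((let w = false in 6) + 9)) * (if ((6 + 2) < 6) then ((let p = 8 in 0) - 6) else ((let q = 2 in q) * (2 * 2)))))
step 1: [let@1.0] (7 * (((let w = false in 6) + 9) * (if ((6 + 2) < 6) then ((let p = 8 in 0) - 6) else ((let q = 2 in q) * (2 * 2)))))
step 2: [let@1.0.0] (7 * ((6 + 9) * (if ((6 + 2) < 6) then ((let p = 8 in 0) - 6) else ((let q = 2 in q) * (2 * 2)))))
step 3: [delta@1.0] (7 * (15 * (if ((6 + 2) < 6) then ((let p = 8 in 0) - 6) else ((let q = 2 in q) * (2 * 2)))))
step 4: [delta@1.1.0.0] (7 * (15 * (if (8 < 6) then ((let p = 8 in 0) - 6) else ((let q = 2 in q) * (2 * 2)))))
step 5: [delta@1.1.0] (7 * (15 * (if false then ((let p = 8 in 0) - 6) else ((let q = 2 in q) * (2 * 2)))))
step 6: [if@1.1] (7 * (15 * ((let q = 2 in q) * (2 * 2))))
step 7: [let@1.1.0] (7 * (15 * (2 * (2 * 2))))

Answer: let at 1.1.0 : (let q = 2 in q)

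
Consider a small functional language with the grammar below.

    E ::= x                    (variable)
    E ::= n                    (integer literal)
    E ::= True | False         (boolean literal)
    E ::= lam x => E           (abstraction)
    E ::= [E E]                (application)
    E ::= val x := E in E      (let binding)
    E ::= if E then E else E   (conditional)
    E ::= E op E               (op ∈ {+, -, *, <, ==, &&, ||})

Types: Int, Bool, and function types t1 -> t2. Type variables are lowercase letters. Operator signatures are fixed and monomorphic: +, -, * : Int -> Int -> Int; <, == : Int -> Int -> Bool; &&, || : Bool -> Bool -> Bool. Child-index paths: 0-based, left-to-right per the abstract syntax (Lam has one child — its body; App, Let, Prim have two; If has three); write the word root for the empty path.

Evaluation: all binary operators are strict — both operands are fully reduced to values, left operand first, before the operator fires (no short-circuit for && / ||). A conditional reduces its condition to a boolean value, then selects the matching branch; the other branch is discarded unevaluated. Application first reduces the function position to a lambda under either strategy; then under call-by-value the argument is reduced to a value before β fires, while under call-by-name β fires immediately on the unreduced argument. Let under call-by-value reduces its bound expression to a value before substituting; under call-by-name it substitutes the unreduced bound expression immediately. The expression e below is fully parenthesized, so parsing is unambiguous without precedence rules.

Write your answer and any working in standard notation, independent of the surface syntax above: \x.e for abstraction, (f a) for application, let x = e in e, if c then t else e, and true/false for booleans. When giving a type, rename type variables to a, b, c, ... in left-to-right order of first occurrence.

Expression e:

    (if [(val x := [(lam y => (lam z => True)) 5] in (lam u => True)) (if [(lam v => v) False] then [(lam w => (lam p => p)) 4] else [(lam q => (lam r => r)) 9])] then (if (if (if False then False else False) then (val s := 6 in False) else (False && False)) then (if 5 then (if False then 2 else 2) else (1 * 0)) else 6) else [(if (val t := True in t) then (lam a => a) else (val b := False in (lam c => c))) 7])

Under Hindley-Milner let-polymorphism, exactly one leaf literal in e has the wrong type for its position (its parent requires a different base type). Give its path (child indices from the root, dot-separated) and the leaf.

Answer: 1.1.0 : 5

Derivation:
\z._ : b -> Bool
\y._ : a -> b -> Bool
  unify a -> b -> Bool ~ Int -> c
  unify a ~ Int
  unify b -> Bool ~ c
_ _ : b -> Bool
let x : forall. b -> Bool
\u._ : d -> Bool
v : e
\v._ : e -> e
  unify e -> e ~ Bool -> f
  unify e ~ Bool
  unify Bool ~ f
_ _ : Bool
  unify Bool ~ Bool
p : h
\p._ : h -> h
\w._ : g -> h -> h
  unify g -> h -> h ~ Int -> i
  unify g ~ Int
  unify h -> h ~ i
_ _ : h -> h
r : k
\r._ : k -> k
\q._ : j -> k -> k
  unify j -> k -> k ~ Int -> l
  unify j ~ Int
  unify k -> k ~ l
_ _ : k -> k
  unify h -> h ~ k -> k
  unify h ~ k
  unify k ~ k
  unify d -> Bool ~ (k -> k) -> m
  unify d ~ k -> k
  unify Bool ~ m
_ _ : Bool
  unify Bool ~ Bool
  unify Bool ~ Bool
  unify Bool ~ Bool
  unify Bool ~ Bool
let s : Int
  unify Bool ~ Bool
  unify Bool ~ Bool
  unify Bool ~ Bool
  unify Bool ~ Bool
  unify Int ~ Bool
  FAIL: mismatch Int ~ Bool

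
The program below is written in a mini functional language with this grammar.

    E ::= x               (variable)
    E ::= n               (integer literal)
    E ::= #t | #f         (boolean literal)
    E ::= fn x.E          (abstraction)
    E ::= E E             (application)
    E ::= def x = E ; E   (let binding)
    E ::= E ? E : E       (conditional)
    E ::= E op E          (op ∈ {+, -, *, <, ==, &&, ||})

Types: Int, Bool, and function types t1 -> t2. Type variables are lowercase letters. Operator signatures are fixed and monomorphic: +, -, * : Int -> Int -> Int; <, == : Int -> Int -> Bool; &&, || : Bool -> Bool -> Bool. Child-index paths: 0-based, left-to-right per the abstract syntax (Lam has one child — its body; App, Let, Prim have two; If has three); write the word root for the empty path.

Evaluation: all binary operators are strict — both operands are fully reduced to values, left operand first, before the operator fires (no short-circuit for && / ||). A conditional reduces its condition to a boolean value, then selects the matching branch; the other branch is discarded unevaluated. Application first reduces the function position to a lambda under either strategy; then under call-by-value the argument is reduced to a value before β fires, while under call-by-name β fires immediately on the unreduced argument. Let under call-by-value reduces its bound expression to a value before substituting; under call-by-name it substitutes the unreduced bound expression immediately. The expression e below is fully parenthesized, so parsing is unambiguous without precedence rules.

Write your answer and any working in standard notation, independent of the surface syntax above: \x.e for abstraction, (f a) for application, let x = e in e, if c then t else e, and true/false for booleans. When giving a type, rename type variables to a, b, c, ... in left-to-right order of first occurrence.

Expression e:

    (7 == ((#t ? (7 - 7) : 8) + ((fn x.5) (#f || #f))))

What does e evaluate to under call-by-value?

Answer: false

Derivation:
step 0: (7 == ((if true then (7 - 7) else 8) + ((\x.5) (false || false))))
step 1: [if@1.0] (7 == ((7 - 7) + ((\x.5) (false || false))))
step 2: [delta@1.0] (7 == (0 + ((\x.5) (false || false))))
step 3: [delta@1.1.1] (7 == (0 + ((\x.5) false)))
step 4: [beta@1.1] (7 == (0 + 5))
step 5: [delta@1] (7 == 5)
step 6: [delta@root] false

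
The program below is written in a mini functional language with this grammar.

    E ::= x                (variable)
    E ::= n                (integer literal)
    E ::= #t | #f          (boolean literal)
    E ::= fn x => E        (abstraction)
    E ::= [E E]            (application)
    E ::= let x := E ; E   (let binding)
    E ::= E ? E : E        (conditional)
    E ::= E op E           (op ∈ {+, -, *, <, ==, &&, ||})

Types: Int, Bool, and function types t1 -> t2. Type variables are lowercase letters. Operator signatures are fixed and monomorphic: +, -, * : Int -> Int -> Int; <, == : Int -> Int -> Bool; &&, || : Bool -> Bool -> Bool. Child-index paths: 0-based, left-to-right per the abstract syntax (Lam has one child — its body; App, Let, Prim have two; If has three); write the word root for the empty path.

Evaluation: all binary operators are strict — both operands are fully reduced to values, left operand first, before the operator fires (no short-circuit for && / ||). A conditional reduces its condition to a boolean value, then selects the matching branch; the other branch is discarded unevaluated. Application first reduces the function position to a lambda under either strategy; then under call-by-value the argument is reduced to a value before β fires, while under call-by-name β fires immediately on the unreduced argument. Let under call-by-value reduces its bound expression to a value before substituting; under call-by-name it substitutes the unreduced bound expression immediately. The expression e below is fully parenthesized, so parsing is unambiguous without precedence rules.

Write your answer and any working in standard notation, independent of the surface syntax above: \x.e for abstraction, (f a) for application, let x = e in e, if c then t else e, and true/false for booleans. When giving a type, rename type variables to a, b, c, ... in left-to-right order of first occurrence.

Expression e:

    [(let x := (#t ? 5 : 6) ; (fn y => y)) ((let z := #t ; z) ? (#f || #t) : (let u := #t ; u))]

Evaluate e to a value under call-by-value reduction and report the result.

Answer: true

Trace:
step 0: ((let x = (if true then 5 else 6) in (\y.y)) (if (let z = true in z) then (false || true) else (let u = true in u)))
step 1: [if@0.0] ((let x = 5 in (\y.y)) (if (let z = true in z) then (false || true) else (let u = true in u)))
step 2: [let@0] ((\y.y) (if (let z = true in z) then (false || true) else (let u = true in u)))
step 3: [let@1.0] ((\y.y) (if true then (false || true) else (let u = true in u)))
step 4: [if@1] ((\y.y) (false || true))
step 5: [delta@1] ((\y.y) true)
step 6: [beta@root] true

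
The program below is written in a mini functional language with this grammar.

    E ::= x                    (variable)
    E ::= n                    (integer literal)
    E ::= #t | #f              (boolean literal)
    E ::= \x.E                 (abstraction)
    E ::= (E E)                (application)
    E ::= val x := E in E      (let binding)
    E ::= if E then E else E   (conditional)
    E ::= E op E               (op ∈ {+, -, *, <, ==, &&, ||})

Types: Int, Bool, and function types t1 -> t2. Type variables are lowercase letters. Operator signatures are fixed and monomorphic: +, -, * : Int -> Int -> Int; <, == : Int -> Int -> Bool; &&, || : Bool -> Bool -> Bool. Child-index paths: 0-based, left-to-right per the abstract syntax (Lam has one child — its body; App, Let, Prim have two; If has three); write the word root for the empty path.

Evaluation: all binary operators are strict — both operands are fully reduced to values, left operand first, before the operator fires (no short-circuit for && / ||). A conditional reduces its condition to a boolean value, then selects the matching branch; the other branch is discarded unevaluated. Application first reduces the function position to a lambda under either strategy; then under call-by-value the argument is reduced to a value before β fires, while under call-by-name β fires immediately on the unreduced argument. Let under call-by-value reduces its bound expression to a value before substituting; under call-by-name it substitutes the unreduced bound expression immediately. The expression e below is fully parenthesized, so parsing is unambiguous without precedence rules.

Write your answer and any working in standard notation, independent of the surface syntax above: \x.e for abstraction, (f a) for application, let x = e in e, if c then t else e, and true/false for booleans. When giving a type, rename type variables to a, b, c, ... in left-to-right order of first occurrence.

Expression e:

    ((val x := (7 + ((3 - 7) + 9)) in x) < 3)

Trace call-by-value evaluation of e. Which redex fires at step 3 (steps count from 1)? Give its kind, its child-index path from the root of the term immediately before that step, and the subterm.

Answer: delta at 0.0 : (7 + 5)

Derivation:
step 0: ((let x = (7 + ((3 - 7) + 9)) in x) < 3)
step 1: [delta@0.0.1.0] ((let x = (7 + (-4 + 9)) in x) < 3)
step 2: [delta@0.0.1] ((let x = (7 + 5) in x) < 3)
step 3: [delta@0.0] ((let x = 12 in x) < 3)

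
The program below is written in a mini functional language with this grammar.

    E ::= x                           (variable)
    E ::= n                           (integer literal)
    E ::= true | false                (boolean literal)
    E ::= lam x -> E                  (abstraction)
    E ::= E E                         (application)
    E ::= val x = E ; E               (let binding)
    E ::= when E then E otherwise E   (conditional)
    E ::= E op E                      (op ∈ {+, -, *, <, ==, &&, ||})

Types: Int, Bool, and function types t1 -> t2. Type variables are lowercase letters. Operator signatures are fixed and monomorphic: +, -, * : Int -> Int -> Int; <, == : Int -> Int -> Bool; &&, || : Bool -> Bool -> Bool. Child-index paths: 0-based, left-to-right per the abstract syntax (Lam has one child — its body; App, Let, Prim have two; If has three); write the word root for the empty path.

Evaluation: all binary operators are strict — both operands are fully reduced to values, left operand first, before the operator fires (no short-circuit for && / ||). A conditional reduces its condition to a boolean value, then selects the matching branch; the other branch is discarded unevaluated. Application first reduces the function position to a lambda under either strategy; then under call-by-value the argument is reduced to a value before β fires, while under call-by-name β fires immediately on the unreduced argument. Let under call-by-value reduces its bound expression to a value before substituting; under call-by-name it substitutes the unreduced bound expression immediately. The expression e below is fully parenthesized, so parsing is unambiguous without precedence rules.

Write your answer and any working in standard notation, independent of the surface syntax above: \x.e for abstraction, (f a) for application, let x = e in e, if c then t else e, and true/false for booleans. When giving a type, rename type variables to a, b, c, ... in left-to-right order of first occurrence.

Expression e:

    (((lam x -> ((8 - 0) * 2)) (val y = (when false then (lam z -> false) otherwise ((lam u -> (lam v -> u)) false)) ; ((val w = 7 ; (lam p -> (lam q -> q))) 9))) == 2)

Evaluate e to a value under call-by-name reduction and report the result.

Answer: false

Derivation:
step 0: (((\x.((8 - 0) * 2)) (let y = (if false then (\z.false) else ((\u.(\v.u)) false)) in ((let w = 7 in (\p.(\q.q))) 9))) == 2)
step 1: [beta@0] (((8 - 0) * 2) == 2)
step 2: [delta@0.0] ((8 * 2) == 2)
step 3: [delta@0] (16 == 2)
step 4: [delta@root] false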